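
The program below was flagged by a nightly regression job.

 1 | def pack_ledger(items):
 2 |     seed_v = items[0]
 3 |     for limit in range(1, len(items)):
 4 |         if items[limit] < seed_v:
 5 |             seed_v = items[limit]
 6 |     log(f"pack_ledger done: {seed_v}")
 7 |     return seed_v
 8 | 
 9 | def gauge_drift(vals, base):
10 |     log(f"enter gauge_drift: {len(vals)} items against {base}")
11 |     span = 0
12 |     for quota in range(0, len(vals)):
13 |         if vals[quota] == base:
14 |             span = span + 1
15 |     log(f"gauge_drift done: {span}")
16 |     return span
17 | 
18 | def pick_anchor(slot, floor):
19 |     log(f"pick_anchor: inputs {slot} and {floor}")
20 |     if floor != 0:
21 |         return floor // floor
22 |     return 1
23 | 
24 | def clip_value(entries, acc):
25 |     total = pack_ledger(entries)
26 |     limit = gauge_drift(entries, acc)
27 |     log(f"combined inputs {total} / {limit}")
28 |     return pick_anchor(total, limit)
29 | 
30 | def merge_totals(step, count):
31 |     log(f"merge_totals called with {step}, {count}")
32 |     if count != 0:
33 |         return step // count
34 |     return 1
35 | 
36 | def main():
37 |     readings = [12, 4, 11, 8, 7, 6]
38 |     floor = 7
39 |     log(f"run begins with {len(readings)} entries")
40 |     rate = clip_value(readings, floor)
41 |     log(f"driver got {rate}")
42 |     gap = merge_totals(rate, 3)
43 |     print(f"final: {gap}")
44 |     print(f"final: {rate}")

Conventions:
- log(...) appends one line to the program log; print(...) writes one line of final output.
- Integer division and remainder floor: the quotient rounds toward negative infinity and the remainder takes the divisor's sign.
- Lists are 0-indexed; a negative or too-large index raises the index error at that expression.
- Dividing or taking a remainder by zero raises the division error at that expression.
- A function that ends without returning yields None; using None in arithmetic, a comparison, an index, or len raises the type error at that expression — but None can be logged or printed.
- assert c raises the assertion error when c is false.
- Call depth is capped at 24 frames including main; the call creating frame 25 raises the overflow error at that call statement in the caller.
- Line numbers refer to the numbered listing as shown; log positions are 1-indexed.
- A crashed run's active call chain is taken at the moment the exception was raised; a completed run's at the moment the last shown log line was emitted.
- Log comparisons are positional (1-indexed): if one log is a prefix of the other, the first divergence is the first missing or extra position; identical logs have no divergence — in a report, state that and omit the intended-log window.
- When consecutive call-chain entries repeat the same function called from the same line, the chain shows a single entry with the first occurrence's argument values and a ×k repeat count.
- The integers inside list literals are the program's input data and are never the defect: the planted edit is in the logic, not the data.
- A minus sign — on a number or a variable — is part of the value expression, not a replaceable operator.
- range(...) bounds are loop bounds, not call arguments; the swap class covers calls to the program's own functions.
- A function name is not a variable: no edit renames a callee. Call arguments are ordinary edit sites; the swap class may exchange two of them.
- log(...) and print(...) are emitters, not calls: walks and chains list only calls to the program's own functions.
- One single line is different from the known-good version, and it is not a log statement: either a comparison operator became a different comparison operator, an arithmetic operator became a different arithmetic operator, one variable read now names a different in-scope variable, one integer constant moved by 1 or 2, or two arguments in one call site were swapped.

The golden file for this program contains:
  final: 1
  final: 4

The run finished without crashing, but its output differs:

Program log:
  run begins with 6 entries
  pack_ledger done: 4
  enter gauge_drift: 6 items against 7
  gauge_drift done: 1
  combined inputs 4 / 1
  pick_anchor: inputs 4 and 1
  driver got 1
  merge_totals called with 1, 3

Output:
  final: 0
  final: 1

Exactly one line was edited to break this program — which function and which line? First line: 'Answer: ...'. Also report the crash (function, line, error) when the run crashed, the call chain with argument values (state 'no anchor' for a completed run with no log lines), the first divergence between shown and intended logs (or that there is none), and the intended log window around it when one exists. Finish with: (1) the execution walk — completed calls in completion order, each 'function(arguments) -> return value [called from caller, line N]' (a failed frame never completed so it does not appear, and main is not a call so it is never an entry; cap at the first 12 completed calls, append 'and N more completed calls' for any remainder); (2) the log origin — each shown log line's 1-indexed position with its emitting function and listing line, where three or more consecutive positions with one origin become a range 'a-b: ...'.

Answer: the defect is in pick_anchor at line 21.
Key observation: The earliest visible damage is log position 7 — 'driver got 1' rather than the intended 'driver got 4'.
Call chain: main -> merge_totals(1, 3) (called at line 42).
First divergence: at position 7 the run shows 'driver got 1' where the working version logs 'driver got 4'.
Intended log window:
  5: combined inputs 4 / 1
  6: pick_anchor: inputs 4 and 1
  7: driver got 4
  8: merge_totals called with 4, 3
Execution walk:
  pack_ledger([12, 4, 11, 8, 7, 6]) -> 4  [called from clip_value, line 25]
  gauge_drift([12, 4, 11, 8, 7, 6], 7) -> 1  [called from clip_value, line 26]
  pick_anchor(4, 1) -> 1  [called from clip_value, line 28]
  clip_value([12, 4, 11, 8, 7, 6], 7) -> 1  [called from main, line 40]
  merge_totals(1, 3) -> 0  [called from main, line 42]
Origin of each log line:
  1: emitted by main (line 39)
  2: emitted by pack_ledger (line 6)
  3: emitted by gauge_drift (line 10)
  4: emitted by gauge_drift (line 15)
  5: emitted by clip_value (line 27)
  6: emitted by pick_anchor (line 19)
  7: emitted by main (line 41)
  8: emitted by merge_totals (line 31)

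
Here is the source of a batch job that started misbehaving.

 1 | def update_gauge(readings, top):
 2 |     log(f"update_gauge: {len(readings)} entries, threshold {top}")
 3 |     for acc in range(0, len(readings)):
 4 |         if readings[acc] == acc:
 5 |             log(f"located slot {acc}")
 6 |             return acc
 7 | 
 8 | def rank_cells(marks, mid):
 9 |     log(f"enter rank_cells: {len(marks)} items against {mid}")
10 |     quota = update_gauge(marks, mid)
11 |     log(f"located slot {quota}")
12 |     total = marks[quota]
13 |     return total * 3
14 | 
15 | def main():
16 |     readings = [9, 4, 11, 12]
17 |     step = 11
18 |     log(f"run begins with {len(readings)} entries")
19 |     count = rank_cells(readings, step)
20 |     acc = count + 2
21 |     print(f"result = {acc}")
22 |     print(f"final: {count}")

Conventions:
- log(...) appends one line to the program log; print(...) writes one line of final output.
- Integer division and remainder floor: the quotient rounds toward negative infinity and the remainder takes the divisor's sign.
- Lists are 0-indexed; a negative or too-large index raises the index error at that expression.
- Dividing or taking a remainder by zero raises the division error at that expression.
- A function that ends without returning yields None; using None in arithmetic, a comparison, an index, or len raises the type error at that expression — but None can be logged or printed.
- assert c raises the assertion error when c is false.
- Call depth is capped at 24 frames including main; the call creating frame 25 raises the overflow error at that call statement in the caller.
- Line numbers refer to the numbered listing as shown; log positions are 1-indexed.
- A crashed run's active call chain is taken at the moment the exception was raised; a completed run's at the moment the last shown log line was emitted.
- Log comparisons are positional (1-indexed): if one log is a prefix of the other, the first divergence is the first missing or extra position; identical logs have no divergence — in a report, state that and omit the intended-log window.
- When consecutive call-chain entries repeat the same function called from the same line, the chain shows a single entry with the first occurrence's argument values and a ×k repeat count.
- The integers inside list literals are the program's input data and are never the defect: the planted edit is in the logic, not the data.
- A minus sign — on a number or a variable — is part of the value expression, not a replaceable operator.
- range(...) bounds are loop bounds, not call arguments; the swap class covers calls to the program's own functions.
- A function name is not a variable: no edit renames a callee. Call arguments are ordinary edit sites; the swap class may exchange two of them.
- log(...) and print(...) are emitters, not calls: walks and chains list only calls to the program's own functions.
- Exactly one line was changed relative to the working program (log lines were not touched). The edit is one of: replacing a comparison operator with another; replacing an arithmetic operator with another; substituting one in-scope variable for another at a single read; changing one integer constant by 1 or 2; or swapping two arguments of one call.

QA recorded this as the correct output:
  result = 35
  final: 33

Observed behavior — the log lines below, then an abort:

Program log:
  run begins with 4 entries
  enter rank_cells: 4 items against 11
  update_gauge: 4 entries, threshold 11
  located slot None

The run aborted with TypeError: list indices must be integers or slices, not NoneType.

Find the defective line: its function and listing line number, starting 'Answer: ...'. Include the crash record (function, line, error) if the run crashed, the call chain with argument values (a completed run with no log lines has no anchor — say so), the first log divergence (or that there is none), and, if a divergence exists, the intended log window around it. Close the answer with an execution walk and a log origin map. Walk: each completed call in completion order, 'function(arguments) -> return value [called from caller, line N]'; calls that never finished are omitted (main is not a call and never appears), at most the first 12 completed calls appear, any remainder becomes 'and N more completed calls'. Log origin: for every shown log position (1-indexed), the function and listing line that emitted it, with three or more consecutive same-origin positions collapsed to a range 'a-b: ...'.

Answer: the defect is in update_gauge at line 4.
The tell: The earliest visible damage is log position 4 — 'located slot None' rather than the intended 'located slot 2'.
Crash: rank_cells, line 12, TypeError.
Call chain: main -> rank_cells([9, 4, 11, 12], 11) (called at line 19).
First divergence: at position 4 the run shows 'located slot None' where the working version logs 'located slot 2'.
Intended log window:
  2: enter rank_cells: 4 items against 11
  3: update_gauge: 4 entries, threshold 11
  4: located slot 2
  5: located slot 2
Execution walk:
  update_gauge([9, 4, 11, 12], 11) -> None  [called from rank_cells, line 10]
Log origins:
  1 — main, line 18
  2 — rank_cells, line 9
  3 — update_gauge, line 2
  4 — rank_cells, line 11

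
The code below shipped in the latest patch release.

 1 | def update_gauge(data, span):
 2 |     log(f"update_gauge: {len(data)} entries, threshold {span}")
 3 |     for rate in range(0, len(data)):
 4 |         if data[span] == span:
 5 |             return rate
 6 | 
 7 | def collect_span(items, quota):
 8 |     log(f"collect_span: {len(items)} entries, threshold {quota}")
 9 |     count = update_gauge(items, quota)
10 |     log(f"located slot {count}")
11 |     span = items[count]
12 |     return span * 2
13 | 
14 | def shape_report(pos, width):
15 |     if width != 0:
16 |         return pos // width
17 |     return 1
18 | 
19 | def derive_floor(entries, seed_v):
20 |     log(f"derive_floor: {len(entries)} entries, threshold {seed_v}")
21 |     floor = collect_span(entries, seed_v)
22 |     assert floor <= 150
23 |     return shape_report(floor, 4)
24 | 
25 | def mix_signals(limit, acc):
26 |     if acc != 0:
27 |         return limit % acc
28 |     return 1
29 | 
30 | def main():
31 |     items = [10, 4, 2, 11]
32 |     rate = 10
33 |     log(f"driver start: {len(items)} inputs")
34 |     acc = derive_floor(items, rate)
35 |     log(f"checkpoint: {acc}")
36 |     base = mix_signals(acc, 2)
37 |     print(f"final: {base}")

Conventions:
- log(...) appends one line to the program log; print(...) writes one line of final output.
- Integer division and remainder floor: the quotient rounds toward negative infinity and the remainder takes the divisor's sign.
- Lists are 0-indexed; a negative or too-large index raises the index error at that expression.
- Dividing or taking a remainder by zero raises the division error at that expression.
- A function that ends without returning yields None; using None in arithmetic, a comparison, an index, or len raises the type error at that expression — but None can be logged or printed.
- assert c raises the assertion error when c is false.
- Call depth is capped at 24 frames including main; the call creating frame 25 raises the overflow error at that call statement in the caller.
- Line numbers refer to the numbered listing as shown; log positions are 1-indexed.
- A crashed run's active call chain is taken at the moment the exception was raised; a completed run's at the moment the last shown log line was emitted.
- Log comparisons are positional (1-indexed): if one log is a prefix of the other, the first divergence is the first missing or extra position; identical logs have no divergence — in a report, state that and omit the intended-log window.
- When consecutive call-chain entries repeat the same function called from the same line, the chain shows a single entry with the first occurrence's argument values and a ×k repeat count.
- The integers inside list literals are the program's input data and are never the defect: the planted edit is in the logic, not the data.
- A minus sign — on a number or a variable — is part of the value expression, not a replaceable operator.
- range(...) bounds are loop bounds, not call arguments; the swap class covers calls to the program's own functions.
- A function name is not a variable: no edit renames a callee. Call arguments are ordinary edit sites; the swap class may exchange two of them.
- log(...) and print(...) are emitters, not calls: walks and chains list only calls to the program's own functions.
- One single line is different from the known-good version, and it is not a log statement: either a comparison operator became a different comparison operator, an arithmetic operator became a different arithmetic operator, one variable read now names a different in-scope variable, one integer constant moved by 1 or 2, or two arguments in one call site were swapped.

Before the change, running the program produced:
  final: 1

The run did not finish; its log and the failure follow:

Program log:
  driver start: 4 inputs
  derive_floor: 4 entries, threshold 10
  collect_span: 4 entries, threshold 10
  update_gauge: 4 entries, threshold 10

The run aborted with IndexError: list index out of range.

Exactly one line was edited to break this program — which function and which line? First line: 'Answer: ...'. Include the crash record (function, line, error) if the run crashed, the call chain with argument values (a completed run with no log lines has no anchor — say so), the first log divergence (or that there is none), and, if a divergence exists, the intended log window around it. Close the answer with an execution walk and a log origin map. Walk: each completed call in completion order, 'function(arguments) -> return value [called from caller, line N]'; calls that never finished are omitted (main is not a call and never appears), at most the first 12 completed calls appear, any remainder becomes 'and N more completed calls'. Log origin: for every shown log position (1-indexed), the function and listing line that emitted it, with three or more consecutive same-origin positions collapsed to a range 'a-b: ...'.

Answer: the defect is in update_gauge at line 4.
Key fact: After 4 matching log lines the faulty run goes silent, while the working version continues with 'located slot 0'.
Crash: update_gauge, line 4, IndexError.
Call chain: main -> derive_floor([10, 4, 2, 11], 10) (called at line 34) -> collect_span([10, 4, 2, 11], 10) (called at line 21) -> update_gauge([10, 4, 2, 11], 10) (called at line 9).
First divergence: position 5 — the faulty run's log ends after 4 lines; the working version continues with 'located slot 0'.
Intended log window:
  3: collect_span: 4 entries, threshold 10
  4: update_gauge: 4 entries, threshold 10
  5: located slot 0
  6: checkpoint: 5
Execution walk:
  (no call completed)
Log origins:
  1: from main, line 33
  2: from derive_floor, line 20
  3: from collect_span, line 8
  4: from update_gauge, line 2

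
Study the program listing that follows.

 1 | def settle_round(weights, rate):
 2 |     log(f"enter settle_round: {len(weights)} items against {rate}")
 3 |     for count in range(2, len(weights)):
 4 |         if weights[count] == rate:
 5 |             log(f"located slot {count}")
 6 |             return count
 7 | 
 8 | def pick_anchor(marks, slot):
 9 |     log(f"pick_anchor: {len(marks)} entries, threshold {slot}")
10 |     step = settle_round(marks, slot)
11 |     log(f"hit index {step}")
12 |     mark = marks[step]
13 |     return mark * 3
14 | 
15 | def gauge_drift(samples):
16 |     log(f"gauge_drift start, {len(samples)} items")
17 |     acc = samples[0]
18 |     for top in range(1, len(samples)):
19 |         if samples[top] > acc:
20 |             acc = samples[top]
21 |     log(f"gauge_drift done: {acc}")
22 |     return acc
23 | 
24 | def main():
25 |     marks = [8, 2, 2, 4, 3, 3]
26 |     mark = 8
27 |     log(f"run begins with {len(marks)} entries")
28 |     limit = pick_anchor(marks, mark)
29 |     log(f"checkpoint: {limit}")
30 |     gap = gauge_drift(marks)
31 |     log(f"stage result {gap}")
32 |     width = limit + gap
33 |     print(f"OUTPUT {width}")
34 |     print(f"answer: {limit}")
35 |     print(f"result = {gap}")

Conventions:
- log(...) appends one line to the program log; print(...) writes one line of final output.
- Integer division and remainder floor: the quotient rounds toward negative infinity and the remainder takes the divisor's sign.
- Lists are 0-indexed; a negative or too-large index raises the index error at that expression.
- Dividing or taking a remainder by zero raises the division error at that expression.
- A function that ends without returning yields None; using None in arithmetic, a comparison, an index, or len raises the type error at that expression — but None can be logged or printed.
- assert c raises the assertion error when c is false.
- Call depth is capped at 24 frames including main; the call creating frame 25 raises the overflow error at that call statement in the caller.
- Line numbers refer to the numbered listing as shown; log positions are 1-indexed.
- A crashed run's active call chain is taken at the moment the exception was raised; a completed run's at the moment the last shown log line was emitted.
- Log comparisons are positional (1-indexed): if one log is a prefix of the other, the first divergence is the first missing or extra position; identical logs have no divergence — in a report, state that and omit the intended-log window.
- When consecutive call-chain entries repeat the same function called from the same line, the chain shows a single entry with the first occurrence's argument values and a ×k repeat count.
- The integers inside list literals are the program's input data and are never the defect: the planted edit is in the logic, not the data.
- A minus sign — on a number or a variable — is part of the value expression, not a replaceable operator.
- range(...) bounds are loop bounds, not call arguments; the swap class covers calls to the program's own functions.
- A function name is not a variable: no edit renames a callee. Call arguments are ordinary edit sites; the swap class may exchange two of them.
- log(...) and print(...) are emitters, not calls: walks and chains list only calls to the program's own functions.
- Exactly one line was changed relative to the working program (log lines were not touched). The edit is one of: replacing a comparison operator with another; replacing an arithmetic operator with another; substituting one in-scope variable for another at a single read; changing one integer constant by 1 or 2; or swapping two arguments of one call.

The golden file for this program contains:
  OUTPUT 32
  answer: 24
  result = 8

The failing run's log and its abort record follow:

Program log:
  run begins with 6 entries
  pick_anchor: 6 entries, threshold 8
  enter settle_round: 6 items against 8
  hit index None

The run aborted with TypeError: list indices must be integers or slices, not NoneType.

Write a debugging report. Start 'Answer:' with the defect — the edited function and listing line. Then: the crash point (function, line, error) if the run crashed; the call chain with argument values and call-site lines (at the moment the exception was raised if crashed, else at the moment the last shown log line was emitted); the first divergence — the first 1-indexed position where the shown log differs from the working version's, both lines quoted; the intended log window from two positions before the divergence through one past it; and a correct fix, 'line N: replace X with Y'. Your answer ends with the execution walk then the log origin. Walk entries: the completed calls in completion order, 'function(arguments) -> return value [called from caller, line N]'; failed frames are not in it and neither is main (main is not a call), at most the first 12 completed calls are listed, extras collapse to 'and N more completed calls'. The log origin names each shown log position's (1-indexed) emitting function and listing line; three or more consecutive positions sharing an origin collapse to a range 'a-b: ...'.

Answer: the defect is in settle_round at line 3.
The tell: At log position 4 the runs split — shown 'hit index None', but the working version logs 'located slot 0'.
Crash: pick_anchor, line 12, TypeError.
Call chain: main -> pick_anchor([8, 2, 2, 4, 3, 3], 8) (called at line 28).
First divergence: position 4 — the shown line 'hit index None' should read 'located slot 0'.
Intended log window:
  2: pick_anchor: 6 entries, threshold 8
  3: enter settle_round: 6 items against 8
  4: located slot 0
  5: hit index 0
Execution walk:
  settle_round([8, 2, 2, 4, 3, 3], 8) -> None  [called from pick_anchor, line 10]
Log line origins:
  1: logged in main at line 27
  2: logged in pick_anchor at line 9
  3: logged in settle_round at line 2
  4: logged in pick_anchor at line 11
A correct fix: line 3: replace `2` with `0`.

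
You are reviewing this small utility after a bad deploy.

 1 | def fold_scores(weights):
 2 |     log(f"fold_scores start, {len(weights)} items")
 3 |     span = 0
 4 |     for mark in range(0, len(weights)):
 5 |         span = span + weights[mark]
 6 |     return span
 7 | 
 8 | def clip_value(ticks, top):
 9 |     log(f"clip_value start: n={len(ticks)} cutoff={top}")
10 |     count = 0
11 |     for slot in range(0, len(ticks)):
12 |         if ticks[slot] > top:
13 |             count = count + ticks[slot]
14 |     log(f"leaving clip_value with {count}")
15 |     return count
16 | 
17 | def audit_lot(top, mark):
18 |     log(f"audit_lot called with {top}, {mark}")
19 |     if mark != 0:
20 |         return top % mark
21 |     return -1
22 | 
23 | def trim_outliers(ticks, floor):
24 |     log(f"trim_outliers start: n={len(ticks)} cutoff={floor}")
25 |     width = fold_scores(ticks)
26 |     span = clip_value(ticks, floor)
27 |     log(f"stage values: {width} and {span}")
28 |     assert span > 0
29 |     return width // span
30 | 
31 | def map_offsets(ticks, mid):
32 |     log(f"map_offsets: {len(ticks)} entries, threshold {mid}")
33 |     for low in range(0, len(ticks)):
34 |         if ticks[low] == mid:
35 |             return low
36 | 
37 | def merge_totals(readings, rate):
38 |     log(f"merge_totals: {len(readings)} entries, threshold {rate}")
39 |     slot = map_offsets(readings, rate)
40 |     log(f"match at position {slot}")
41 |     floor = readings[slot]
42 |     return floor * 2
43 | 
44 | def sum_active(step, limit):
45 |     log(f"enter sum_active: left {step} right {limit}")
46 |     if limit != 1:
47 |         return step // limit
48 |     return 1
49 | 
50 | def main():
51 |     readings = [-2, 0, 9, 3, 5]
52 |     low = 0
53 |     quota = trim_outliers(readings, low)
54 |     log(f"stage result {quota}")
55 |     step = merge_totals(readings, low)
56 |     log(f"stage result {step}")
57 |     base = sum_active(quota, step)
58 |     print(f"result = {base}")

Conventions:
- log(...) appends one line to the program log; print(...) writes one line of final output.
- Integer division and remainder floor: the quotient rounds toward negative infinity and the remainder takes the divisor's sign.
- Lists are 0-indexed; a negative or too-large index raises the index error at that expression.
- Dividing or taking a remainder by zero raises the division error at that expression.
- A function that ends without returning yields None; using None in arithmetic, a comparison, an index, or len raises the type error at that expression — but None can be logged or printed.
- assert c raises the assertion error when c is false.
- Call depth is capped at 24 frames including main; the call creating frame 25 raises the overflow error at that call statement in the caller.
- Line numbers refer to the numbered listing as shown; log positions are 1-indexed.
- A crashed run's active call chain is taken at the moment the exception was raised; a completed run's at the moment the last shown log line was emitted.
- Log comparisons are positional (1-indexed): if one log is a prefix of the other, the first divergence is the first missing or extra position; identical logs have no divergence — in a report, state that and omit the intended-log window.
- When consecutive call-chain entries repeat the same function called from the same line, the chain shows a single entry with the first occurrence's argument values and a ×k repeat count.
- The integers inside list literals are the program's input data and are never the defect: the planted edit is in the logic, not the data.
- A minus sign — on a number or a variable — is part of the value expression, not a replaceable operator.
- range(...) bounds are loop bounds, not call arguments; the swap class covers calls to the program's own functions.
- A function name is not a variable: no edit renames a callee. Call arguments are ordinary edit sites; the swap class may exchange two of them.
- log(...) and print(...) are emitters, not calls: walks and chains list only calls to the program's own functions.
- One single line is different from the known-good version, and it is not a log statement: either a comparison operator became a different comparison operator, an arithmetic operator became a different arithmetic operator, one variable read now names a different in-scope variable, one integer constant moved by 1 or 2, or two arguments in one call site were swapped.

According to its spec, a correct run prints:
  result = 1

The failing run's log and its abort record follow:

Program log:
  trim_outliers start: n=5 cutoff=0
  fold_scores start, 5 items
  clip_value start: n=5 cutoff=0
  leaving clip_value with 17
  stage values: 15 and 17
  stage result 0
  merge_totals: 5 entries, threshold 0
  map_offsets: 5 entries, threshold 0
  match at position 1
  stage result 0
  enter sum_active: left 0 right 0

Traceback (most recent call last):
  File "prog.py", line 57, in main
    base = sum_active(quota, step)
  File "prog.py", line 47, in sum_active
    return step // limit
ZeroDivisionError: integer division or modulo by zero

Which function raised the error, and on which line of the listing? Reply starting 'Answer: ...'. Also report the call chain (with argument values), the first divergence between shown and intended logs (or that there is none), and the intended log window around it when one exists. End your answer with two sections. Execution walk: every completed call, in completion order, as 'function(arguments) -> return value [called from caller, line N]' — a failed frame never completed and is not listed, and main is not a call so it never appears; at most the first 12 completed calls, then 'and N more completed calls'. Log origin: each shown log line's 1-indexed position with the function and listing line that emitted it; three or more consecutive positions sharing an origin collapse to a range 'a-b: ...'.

Answer: the error was raised in sum_active, line 47.
Key observation: The logs agree in full; the defect surfaces as the crash itself.
Call chain: main -> sum_active(0, 0) (called at line 57).
First divergence: none — the logs agree in full.
Execution walk:
  fold_scores([-2, 0, 9, 3, 5]) -> 15  [called from trim_outliers, line 25]
  clip_value([-2, 0, 9, 3, 5], 0) -> 17  [called from trim_outliers, line 26]
  trim_outliers([-2, 0, 9, 3, 5], 0) -> 0  [called from main, line 53]
  map_offsets([-2, 0, 9, 3, 5], 0) -> 1  [called from merge_totals, line 39]
  merge_totals([-2, 0, 9, 3, 5], 0) -> 0  [called from main, line 55]
Log origins:
  1: logged in trim_outliers at line 24
  2: logged in fold_scores at line 2
  3: logged in clip_value at line 9
  4: logged in clip_value at line 14
  5: logged in trim_outliers at line 27
  6: logged in main at line 54
  7: logged in merge_totals at line 38
  8: logged in map_offsets at line 32
  9: logged in merge_totals at line 40
  10: logged in main at line 56
  11: logged in sum_active at line 45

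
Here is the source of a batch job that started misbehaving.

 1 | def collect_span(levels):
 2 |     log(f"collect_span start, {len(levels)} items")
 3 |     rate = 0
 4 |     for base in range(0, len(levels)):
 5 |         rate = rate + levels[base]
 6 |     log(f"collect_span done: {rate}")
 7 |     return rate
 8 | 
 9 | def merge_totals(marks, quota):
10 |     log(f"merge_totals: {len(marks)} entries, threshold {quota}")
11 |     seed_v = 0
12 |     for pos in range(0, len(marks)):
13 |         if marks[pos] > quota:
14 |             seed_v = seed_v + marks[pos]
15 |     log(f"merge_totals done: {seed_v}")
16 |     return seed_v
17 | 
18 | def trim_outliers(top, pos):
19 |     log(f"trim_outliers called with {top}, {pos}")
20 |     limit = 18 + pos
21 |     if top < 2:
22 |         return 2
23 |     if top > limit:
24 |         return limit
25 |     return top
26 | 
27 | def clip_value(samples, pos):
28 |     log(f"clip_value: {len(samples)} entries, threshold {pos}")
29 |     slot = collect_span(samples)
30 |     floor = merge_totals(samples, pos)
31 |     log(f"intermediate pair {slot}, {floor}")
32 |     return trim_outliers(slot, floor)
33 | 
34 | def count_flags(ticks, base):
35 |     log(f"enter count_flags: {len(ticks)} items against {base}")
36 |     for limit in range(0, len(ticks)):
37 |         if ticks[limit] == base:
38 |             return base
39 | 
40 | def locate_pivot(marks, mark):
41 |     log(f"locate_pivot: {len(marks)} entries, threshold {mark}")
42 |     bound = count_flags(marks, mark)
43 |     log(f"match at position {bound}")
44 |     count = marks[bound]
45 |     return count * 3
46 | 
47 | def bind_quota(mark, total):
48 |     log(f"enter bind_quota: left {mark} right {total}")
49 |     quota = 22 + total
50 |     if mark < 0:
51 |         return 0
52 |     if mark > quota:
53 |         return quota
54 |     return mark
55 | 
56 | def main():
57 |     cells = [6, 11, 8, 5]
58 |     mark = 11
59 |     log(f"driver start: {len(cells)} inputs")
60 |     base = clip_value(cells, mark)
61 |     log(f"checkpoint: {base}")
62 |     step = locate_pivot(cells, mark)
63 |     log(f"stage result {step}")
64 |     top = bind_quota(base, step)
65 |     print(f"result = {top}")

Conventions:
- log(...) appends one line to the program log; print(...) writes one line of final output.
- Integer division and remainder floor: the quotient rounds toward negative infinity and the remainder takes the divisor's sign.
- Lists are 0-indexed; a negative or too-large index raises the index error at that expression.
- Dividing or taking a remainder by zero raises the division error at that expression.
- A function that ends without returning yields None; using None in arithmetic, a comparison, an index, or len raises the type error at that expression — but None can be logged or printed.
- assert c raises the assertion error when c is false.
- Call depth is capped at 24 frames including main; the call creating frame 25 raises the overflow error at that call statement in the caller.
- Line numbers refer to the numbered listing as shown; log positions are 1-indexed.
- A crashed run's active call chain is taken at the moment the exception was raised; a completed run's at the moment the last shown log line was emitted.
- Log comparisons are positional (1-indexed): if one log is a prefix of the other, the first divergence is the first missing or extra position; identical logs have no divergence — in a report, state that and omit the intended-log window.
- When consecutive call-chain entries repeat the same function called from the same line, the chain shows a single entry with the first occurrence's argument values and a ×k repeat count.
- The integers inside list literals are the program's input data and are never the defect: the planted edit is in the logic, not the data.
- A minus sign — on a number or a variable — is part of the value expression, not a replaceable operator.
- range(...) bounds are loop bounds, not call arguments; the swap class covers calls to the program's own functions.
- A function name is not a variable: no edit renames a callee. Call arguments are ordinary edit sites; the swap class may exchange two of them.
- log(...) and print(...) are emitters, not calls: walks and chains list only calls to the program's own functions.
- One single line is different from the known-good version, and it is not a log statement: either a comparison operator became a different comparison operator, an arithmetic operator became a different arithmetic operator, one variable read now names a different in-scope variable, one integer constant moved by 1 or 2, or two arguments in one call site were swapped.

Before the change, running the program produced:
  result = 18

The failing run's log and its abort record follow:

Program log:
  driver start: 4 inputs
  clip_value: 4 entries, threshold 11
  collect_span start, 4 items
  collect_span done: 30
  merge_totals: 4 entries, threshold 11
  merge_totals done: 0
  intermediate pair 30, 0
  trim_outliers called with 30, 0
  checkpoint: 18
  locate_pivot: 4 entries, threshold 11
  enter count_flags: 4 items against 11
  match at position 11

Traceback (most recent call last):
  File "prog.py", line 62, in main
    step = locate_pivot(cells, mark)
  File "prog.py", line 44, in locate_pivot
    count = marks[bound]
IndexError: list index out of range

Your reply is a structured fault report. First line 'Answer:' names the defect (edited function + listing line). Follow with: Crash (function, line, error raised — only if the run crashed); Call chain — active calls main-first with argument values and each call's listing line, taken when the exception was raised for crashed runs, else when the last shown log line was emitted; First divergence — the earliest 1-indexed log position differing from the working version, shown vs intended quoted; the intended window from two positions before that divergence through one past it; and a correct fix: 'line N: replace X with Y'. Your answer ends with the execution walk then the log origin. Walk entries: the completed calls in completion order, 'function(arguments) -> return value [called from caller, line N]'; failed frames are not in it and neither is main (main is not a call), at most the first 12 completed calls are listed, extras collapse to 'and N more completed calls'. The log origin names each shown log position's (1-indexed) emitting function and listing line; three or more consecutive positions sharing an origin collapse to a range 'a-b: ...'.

Answer: the defect is in count_flags at line 38.
The tell: The earliest visible damage is log position 12 — 'match at position 11' rather than the intended 'match at position 1'.
Crash: locate_pivot, line 44, IndexError.
Call chain: main -> locate_pivot([6, 11, 8, 5], 11) (called at line 62).
First divergence: position 12; shown 'match at position 11' vs intended 'match at position 1'.
Intended log window:
  10: locate_pivot: 4 entries, threshold 11
  11: enter count_flags: 4 items against 11
  12: match at position 1
  13: stage result 33
Execution walk:
  collect_span([6, 11, 8, 5]) -> 30  [called from clip_value, line 29]
  merge_totals([6, 11, 8, 5], 11) -> 0  [called from clip_value, line 30]
  trim_outliers(30, 0) -> 18  [called from clip_value, line 32]
  clip_value([6, 11, 8, 5], 11) -> 18  [called from main, line 60]
  count_flags([6, 11, 8, 5], 11) -> 11  [called from locate_pivot, line 42]
Origin of each log line:
  1 — main, line 59
  2 — clip_value, line 28
  3 — collect_span, line 2
  4 — collect_span, line 6
  5 — merge_totals, line 10
  6 — merge_totals, line 15
  7 — clip_value, line 31
  8 — trim_outliers, line 19
  9 — main, line 61
  10 — locate_pivot, line 41
  11 — count_flags, line 35
  12 — locate_pivot, line 43
A correct fix: line 38: replace `base` with `limit`.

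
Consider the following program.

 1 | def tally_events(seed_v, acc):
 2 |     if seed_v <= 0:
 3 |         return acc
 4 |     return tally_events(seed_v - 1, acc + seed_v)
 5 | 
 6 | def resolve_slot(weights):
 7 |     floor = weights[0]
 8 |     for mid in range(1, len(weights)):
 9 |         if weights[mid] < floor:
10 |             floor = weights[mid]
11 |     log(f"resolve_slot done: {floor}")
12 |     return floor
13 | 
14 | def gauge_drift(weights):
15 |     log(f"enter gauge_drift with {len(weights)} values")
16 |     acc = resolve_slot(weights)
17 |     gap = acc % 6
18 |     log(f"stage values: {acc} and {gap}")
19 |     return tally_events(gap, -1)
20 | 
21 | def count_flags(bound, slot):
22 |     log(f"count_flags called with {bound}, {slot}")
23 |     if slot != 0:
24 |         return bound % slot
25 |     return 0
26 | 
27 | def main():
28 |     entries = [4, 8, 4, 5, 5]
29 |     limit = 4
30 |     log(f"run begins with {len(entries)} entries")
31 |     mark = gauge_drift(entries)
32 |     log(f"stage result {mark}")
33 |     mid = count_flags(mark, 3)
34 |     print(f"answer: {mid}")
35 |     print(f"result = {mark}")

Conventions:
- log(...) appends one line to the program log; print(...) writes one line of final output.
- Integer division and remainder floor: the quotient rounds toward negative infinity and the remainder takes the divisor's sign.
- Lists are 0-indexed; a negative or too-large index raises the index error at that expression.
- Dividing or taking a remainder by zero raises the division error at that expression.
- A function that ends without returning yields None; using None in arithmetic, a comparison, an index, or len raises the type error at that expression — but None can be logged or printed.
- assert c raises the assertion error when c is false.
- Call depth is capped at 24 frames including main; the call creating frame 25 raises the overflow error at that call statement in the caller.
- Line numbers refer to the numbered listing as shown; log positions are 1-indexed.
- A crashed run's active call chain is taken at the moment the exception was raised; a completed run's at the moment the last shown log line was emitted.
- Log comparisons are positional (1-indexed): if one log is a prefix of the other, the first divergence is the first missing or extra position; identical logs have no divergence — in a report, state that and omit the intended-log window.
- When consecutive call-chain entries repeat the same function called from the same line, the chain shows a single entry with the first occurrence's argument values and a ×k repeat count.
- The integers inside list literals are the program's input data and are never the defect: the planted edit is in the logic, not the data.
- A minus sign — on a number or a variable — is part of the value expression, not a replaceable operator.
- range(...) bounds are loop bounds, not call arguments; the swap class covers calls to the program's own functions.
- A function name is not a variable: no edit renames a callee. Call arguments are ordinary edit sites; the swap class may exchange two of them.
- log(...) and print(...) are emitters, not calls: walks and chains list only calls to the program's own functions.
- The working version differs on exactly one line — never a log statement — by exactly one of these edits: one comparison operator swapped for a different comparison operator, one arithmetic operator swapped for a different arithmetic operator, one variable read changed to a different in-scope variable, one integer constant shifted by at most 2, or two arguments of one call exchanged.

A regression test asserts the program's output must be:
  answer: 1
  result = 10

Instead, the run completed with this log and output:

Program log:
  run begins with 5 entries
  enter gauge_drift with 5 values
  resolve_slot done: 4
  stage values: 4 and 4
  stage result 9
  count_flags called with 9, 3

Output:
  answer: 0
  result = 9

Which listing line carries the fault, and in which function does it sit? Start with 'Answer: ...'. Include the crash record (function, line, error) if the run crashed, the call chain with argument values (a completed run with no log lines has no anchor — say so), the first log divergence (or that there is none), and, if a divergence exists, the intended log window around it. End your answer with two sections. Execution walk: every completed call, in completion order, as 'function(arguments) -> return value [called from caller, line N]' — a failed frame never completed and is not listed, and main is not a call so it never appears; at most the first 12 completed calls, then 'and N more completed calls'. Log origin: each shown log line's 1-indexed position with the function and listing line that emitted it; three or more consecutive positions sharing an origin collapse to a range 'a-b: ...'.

Answer: the defect is in gauge_drift at line 19.
Key observation: Everything matches until log position 5, which reads 'stage result 9' in place of 'stage result 10'.
Call chain: main -> count_flags(9, 3) (called at line 33).
First divergence: position 5 — shown 'stage result 9', intended 'stage result 10'.
Intended log window:
  3: resolve_slot done: 4
  4: stage values: 4 and 4
  5: stage result 10
  6: count_flags called with 10, 3
Execution walk:
  resolve_slot([4, 8, 4, 5, 5]) -> 4  [called from gauge_drift, line 16]
  tally_events(0, 9) -> 9  [called from tally_events, line 4]
  tally_events(1, 8) -> 9  [called from tally_events, line 4]
  tally_events(2, 6) -> 9  [called from tally_events, line 4]
  tally_events(3, 3) -> 9  [called from tally_events, line 4]
  tally_events(4, -1) -> 9  [called from gauge_drift, line 19]
  gauge_drift([4, 8, 4, 5, 5]) -> 9  [called from main, line 31]
  count_flags(9, 3) -> 0  [called from main, line 33]
Log origin:
  1: emitted by main (line 30)
  2: emitted by gauge_drift (line 15)
  3: emitted by resolve_slot (line 11)
  4: emitted by gauge_drift (line 18)
  5: emitted by main (line 32)
  6: emitted by count_flags (line 22)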